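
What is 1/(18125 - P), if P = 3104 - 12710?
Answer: 1/27731 ≈ 3.6061e-5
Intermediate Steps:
P = -9606
1/(18125 - P) = 1/(18125 - 1*(-9606)) = 1/(18125 + 9606) = 1/27731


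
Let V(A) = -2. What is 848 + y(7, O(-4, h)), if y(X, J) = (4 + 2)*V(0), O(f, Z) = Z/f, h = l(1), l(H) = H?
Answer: 836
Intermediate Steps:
h = 1
y(X, J) = -12 (y(X, J) = (4 + 2)*(-2) = 6*(-2) = -12)
848 + y(7, O(-4, h)) = 848 - 12 = 836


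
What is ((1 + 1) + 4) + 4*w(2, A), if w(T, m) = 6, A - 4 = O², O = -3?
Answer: 30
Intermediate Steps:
A = 13 (A = 4 + (-3)² = 4 + 9 = 13)
((1 + 1) + 4) + 4*w(2, A) = ((1 + 1) + 4) + 4*6 = (2 + 4) + 24 = 6 + 24 = 30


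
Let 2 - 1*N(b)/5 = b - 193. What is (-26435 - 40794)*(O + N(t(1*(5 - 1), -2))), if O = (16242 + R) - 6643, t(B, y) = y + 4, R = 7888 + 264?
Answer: -1258257964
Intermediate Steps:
R = 8152
t(B, y) = 4 + y
N(b) = 975 - 5*b (N(b) = 10 - 5*(b - 193) = 10 - 5*(-193 + b) = 10 + (965 - 5*b) = 975 - 5*b)
O = 17751 (O = (16242 + 8152) - 6643 = 24394 - 6643 = 17751)
(-26435 - 40794)*(O + N(t(1*(5 - 1), -2))) = (-26435 - 40794)*(17751 + (975 - 5*(4 - 2))) = -67229*(17751 + (975 - 5*2)) = -67229*(17751 + (975 - 10)) = -67229*(17751 + 965) = -67229*18716 = -1258257964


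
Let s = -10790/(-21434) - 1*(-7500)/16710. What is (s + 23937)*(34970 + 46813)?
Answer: 11686338441482094/5969369 ≈ 1.9577e+9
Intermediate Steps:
s = 5684265/5969369 (s = -10790*(-1/21434) + 7500*(1/16710) = 5395/10717 + 250/557 = 5684265/5969369 ≈ 0.95224)
(s + 23937)*(34970 + 46813) = (5684265/5969369 + 23937)*(34970 + 46813) = (142894470018/5969369)*81783 = 11686338441482094/5969369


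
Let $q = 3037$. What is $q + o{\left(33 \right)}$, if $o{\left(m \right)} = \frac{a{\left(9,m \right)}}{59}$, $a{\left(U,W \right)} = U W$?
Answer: $\frac{179480}{59} \approx 3042.0$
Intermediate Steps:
$o{\left(m \right)} = \frac{9 m}{59}$
$q + o{\left(33 \right)} = 3037 + \frac{9}{59} \cdot 33 = 3037 + \frac{297}{59} = \frac{179480}{59}$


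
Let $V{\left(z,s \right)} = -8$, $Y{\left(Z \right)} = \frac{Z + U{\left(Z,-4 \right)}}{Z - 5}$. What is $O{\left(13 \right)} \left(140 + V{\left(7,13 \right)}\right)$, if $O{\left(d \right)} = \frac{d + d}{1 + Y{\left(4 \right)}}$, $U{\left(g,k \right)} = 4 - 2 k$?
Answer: $- \frac{1144}{5} \approx -228.8$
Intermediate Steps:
$Y{\left(Z \right)} = \frac{12 + Z}{-5 + Z}$ ($Y{\left(Z \right)} = \frac{Z + \left(4 - -8\right)}{Z - 5} = \frac{Z + \left(4 + 8\right)}{-5 + Z} = \frac{Z + 12}{-5 + Z} = \frac{12 + Z}{-5 + Z}$)
$O{\left(d \right)} = - \frac{2 d}{15}$ ($O{\left(d \right)} = \frac{d + d}{1 + \frac{12 + 4}{-5 + 4}} = \frac{2 d}{1 + \frac{1}{-1} \cdot 16} = \frac{2 d}{1 - 16} = \frac{2 d}{-15} = 2 d \left(- \frac{1}{15}\right) = - \frac{2 d}{15}$)
$O{\left(13 \right)} \left(140 + V{\left(7,13 \right)}\right) = \left(- \frac{2}{15}\right) 13 \left(140 - 8\right) = \left(- \frac{26}{15}\right) 132 = - \frac{1144}{5}$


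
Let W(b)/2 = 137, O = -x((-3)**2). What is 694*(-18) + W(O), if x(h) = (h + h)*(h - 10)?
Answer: -12218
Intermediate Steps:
x(h) = 2*h*(-10 + h) (x(h) = (2*h)*(-10 + h) = 2*h*(-10 + h))
O = 18 (O = -2*(-3)**2*(-10 + (-3)**2) = -2*9*(-10 + 9) = -2*9*(-1) = -1*(-18) = 18)
W(b) = 274 (W(b) = 2*137 = 274)
694*(-18) + W(O) = 694*(-18) + 274 = -12492 + 274 = -12218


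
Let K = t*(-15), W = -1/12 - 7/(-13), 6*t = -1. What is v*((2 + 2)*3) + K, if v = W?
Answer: 207/26 ≈ 7.9615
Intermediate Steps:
t = -⅙ (t = (⅙)*(-1) = -⅙ ≈ -0.16667)
W = 71/156 (W = -1*1/12 - 7*(-1/13) = -1/12 + 7/13 = 71/156 ≈ 0.45513)
K = 5/2 (K = -⅙*(-15) = 5/2 ≈ 2.5000)
v = 71/156 ≈ 0.45513
v*((2 + 2)*3) + K = 71*((2 + 2)*3)/156 + 5/2 = 71*(4*3)/156 + 5/2 = (71/156)*12 + 5/2 = 71/13 + 5/2 = 207/26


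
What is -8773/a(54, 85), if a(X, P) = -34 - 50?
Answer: 8773/84 ≈ 104.44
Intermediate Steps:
a(X, P) = -84
-8773/a(54, 85) = -8773/(-84) = -8773*(-1/84) = 8773/84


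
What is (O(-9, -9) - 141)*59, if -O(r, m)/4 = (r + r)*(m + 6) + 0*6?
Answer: -21063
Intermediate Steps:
O(r, m) = -8*r*(6 + m) (O(r, m) = -4*((r + r)*(m + 6) + 0*6) = -4*((2*r)*(6 + m) + 0) = -4*(2*r*(6 + m) + 0) = -8*r*(6 + m))
(O(-9, -9) - 141)*59 = (-8*(-9)*(6 - 9) - 141)*59 = (-8*(-9)*(-3) - 141)*59 = (-216 - 141)*59 = -357*59 = -21063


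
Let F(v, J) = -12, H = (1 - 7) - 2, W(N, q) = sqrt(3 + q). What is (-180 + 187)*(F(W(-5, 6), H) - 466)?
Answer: -3346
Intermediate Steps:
H = -8 (H = -6 - 2 = -8)
(-180 + 187)*(F(W(-5, 6), H) - 466) = (-180 + 187)*(-12 - 466) = 7*(-478) = -3346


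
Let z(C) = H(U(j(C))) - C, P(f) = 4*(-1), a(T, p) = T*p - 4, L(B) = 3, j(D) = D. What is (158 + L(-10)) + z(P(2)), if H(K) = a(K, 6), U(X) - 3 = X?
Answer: 155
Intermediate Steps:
U(X) = 3 + X
a(T, p) = -4 + T*p
P(f) = -4
H(K) = -4 + 6*K (H(K) = -4 + K*6 = -4 + 6*K)
z(C) = 14 + 5*C (z(C) = (-4 + 6*(3 + C)) - C = (-4 + (18 + 6*C)) - C = (14 + 6*C) - C = 14 + 5*C)
(158 + L(-10)) + z(P(2)) = (158 + 3) + (14 + 5*(-4)) = 161 + (14 - 20) = 161 - 6 = 155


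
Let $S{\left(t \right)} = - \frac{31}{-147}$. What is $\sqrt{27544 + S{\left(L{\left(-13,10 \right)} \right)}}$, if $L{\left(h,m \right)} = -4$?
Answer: $\frac{\sqrt{12146997}}{21} \approx 165.96$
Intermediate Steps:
$S{\left(t \right)} = \frac{31}{147}$ ($S{\left(t \right)} = \left(-31\right) \left(- \frac{1}{147}\right) = \frac{31}{147}$)
$\sqrt{27544 + S{\left(L{\left(-13,10 \right)} \right)}} = \sqrt{27544 + \frac{31}{147}} = \sqrt{\frac{4048999}{147}} = \frac{\sqrt{12146997}}{21}$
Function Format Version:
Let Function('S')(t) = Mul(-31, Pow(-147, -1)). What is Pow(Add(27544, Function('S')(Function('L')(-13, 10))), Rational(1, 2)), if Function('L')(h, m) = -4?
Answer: Mul(Rational(1, 21), Pow(12146997, Rational(1, 2))) ≈ 165.96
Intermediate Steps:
Function('S')(t) = Rational(31, 147) (Function('S')(t) = Mul(-31, Rational(-1, 147)) = Rational(31, 147))
Pow(Add(27544, Function('S')(Function('L')(-13, 10))), Rational(1, 2)) = Pow(Add(27544, Rational(31, 147)), Rational(1, 2)) = Pow(Rational(4048999, 147), Rational(1, 2)) = Mul(Rational(1, 21), Pow(12146997, Rational(1, 2)))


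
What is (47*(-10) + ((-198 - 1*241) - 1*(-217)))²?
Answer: 478864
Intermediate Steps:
(47*(-10) + ((-198 - 1*241) - 1*(-217)))² = (-470 + ((-198 - 241) + 217))² = (-470 + (-439 + 217))² = (-470 - 222)² = (-692)² = 478864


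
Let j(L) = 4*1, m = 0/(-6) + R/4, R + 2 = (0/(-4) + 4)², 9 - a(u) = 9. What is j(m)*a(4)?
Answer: 0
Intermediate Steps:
a(u) = 0 (a(u) = 9 - 1*9 = 9 - 9 = 0)
R = 14 (R = -2 + (0/(-4) + 4)² = -2 + (0*(-¼) + 4)² = -2 + (0 + 4)² = -2 + 4² = -2 + 16 = 14)
m = 7/2 (m = 0/(-6) + 14/4 = 0*(-⅙) + 14*(¼) = 0 + 7/2 = 7/2 ≈ 3.5000)
j(L) = 4
j(m)*a(4) = 4*0 = 0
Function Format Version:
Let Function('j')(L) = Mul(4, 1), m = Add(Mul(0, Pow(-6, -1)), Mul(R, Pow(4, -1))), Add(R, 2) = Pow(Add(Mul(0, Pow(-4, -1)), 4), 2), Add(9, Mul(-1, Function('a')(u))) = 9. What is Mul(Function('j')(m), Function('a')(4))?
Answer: 0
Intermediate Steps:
Function('a')(u) = 0 (Function('a')(u) = Add(9, Mul(-1, 9)) = Add(9, -9) = 0)
R = 14 (R = Add(-2, Pow(Add(Mul(0, Pow(-4, -1)), 4), 2)) = Add(-2, Pow(Add(Mul(0, Rational(-1, 4)), 4), 2)) = Add(-2, Pow(Add(0, 4), 2)) = Add(-2, Pow(4, 2)) = Add(-2, 16) = 14)
m = Rational(7, 2) (m = Add(Mul(0, Pow(-6, -1)), Mul(14, Pow(4, -1))) = Add(Mul(0, Rational(-1, 6)), Mul(14, Rational(1, 4))) = Add(0, Rational(7, 2)) = Rational(7, 2) ≈ 3.5000)
Function('j')(L) = 4
Mul(Function('j')(m), Function('a')(4)) = Mul(4, 0) = 0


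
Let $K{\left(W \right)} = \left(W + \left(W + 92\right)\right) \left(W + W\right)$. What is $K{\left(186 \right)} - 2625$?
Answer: $169983$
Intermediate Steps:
$K{\left(W \right)} = 2 W \left(92 + 2 W\right)$ ($K{\left(W \right)} = \left(W + \left(92 + W\right)\right) 2 W = \left(92 + 2 W\right) 2 W = 2 W \left(92 + 2 W\right)$)
$K{\left(186 \right)} - 2625 = 4 \cdot 186 \left(46 + 186\right) - 2625 = 4 \cdot 186 \cdot 232 - 2625 = 172608 - 2625 = 169983$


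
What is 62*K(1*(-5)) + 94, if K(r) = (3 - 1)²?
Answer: 342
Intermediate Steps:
K(r) = 4 (K(r) = 2² = 4)
62*K(1*(-5)) + 94 = 62*4 + 94 = 248 + 94 = 342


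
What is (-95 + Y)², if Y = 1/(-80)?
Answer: 57775201/6400 ≈ 9027.4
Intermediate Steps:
Y = -1/80 ≈ -0.012500
(-95 + Y)² = (-95 - 1/80)² = (-7601/80)² = 57775201/6400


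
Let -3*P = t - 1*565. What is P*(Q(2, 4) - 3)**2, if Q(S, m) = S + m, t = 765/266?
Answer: 448575/266 ≈ 1686.4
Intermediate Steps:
t = 765/266 (t = 765*(1/266) = 765/266 ≈ 2.8759)
P = 149525/798 (P = -(765/266 - 1*565)/3 = -(765/266 - 565)/3 = -1/3*(-149525/266) = 149525/798 ≈ 187.37)
P*(Q(2, 4) - 3)**2 = 149525*((2 + 4) - 3)**2/798 = 149525*(6 - 3)**2/798 = (149525/798)*3**2 = (149525/798)*9 = 448575/266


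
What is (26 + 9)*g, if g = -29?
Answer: -1015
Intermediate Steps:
(26 + 9)*g = (26 + 9)*(-29) = 35*(-29) = -1015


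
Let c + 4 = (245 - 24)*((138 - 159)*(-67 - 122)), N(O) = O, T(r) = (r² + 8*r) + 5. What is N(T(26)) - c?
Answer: -876256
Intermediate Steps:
T(r) = 5 + r² + 8*r
c = 877145 (c = -4 + (245 - 24)*((138 - 159)*(-67 - 122)) = -4 + 221*(-21*(-189)) = -4 + 221*3969 = -4 + 877149 = 877145)
N(T(26)) - c = (5 + 26² + 8*26) - 1*877145 = (5 + 676 + 208) - 877145 = 889 - 877145 = -876256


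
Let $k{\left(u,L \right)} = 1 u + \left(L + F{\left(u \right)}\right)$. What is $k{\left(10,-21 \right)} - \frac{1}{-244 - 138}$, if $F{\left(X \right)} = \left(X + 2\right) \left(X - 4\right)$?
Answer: $\frac{23303}{382} \approx 61.003$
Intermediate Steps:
$F{\left(X \right)} = \left(-4 + X\right) \left(2 + X\right)$ ($F{\left(X \right)} = \left(2 + X\right) \left(-4 + X\right) = \left(-4 + X\right) \left(2 + X\right)$)
$k{\left(u,L \right)} = -8 + L + u^{2} - u$ ($k{\left(u,L \right)} = 1 u - \left(8 - L - u^{2} + 2 u\right) = u + \left(-8 + L + u^{2} - 2 u\right) = -8 + L + u^{2} - u$)
$k{\left(10,-21 \right)} - \frac{1}{-244 - 138} = \left(-8 - 21 + 10^{2} - 10\right) - \frac{1}{-244 - 138} = \left(-8 - 21 + 100 - 10\right) - \frac{1}{-382} = 61 - - \frac{1}{382} = 61 + \frac{1}{382} = \frac{23303}{382}$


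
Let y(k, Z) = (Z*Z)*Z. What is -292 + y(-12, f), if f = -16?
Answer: -4388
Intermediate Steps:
y(k, Z) = Z³ (y(k, Z) = Z²*Z = Z³)
-292 + y(-12, f) = -292 + (-16)³ = -292 - 4096 = -4388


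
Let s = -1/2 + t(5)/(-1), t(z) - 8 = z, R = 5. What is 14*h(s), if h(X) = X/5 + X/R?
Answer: -378/5 ≈ -75.600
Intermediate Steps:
t(z) = 8 + z
s = -27/2 (s = -1/2 + (8 + 5)/(-1) = -1*½ + 13*(-1) = -½ - 13 = -27/2 ≈ -13.500)
h(X) = 2*X/5 (h(X) = X/5 + X/5 = 2*X/5)
14*h(s) = 14*((⅖)*(-27/2)) = 14*(-27/5) = -378/5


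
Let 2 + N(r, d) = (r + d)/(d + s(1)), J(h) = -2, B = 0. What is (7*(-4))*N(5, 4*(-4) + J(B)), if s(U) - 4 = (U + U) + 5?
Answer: 4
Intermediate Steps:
s(U) = 9 + 2*U (s(U) = 4 + ((U + U) + 5) = 4 + (2*U + 5) = 4 + (5 + 2*U) = 9 + 2*U)
N(r, d) = -2 + (d + r)/(11 + d) (N(r, d) = -2 + (r + d)/(d + (9 + 2*1)) = -2 + (d + r)/(d + (9 + 2)) = -2 + (d + r)/(d + 11) = -2 + (d + r)/(11 + d))
(7*(-4))*N(5, 4*(-4) + J(B)) = (7*(-4))*((-22 + 5 - (4*(-4) - 2))/(11 + (4*(-4) - 2))) = -28*(-22 + 5 - (-16 - 2))/(11 + (-16 - 2)) = -28*(-22 + 5 - 1*(-18))/(11 - 18) = -28*(-22 + 5 + 18)/(-7) = -(-4) = -28*(-⅐) = 4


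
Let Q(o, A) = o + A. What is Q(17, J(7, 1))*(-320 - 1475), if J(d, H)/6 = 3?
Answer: -62825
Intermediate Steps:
J(d, H) = 18 (J(d, H) = 6*3 = 18)
Q(o, A) = A + o
Q(17, J(7, 1))*(-320 - 1475) = (18 + 17)*(-320 - 1475) = 35*(-1795) = -62825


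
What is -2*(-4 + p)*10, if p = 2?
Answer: 40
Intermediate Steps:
-2*(-4 + p)*10 = -2*(-4 + 2)*10 = -2*(-2)*10 = 4*10 = 40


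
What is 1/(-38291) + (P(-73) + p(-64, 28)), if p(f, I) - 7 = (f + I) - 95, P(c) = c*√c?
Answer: -4748085/38291 - 73*I*√73 ≈ -124.0 - 623.71*I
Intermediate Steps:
P(c) = c^(3/2)
p(f, I) = -88 + I + f (p(f, I) = 7 + ((f + I) - 95) = 7 + ((I + f) - 95) = 7 + (-95 + I + f) = -88 + I + f)
1/(-38291) + (P(-73) + p(-64, 28)) = 1/(-38291) + ((-73)^(3/2) + (-88 + 28 - 64)) = -1/38291 + (-73*I*√73 - 124) = -1/38291 + (-124 - 73*I*√73) = -4748085/38291 - 73*I*√73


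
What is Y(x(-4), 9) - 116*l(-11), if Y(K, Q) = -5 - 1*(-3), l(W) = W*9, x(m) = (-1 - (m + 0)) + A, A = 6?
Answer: 11482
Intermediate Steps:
x(m) = 5 - m (x(m) = (-1 - (m + 0)) + 6 = (-1 - m) + 6 = 5 - m)
l(W) = 9*W
Y(K, Q) = -2 (Y(K, Q) = -5 + 3 = -2)
Y(x(-4), 9) - 116*l(-11) = -2 - 1044*(-11) = -2 - 116*(-99) = -2 + 11484 = 11482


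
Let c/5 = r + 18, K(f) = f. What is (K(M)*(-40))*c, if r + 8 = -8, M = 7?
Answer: -2800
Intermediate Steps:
r = -16 (r = -8 - 8 = -16)
c = 10 (c = 5*(-16 + 18) = 5*2 = 10)
(K(M)*(-40))*c = (7*(-40))*10 = -280*10 = -2800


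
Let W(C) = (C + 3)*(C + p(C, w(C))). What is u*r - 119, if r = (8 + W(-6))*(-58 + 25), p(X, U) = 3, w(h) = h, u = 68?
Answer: -38267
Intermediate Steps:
W(C) = (3 + C)² (W(C) = (C + 3)*(C + 3) = (3 + C)*(3 + C) = (3 + C)²)
r = -561 (r = (8 + (9 + (-6)² + 6*(-6)))*(-58 + 25) = (8 + (9 + 36 - 36))*(-33) = (8 + 9)*(-33) = 17*(-33) = -561)
u*r - 119 = 68*(-561) - 119 = -38148 - 119 = -38267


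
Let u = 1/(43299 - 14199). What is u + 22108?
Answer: 643342801/29100 ≈ 22108.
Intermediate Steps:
u = 1/29100 ≈ 3.4364e-5
u + 22108 = 1/29100 + 22108 = 643342801/29100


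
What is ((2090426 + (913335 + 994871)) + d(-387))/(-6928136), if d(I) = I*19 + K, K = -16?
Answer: -3991263/6928136 ≈ -0.57609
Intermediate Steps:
d(I) = -16 + 19*I (d(I) = I*19 - 16 = 19*I - 16 = -16 + 19*I)
((2090426 + (913335 + 994871)) + d(-387))/(-6928136) = ((2090426 + (913335 + 994871)) + (-16 + 19*(-387)))/(-6928136) = ((2090426 + 1908206) + (-16 - 7353))*(-1/6928136) = (3998632 - 7369)*(-1/6928136) = 3991263*(-1/6928136) = -3991263/6928136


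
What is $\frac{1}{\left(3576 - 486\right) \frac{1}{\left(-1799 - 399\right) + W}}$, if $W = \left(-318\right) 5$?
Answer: $- \frac{1894}{1545} \approx -1.2259$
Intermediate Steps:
$W = -1590$
$\frac{1}{\left(3576 - 486\right) \frac{1}{\left(-1799 - 399\right) + W}} = \frac{1}{\left(3576 - 486\right) \frac{1}{\left(-1799 - 399\right) - 1590}} = \frac{1}{3090 \frac{1}{\left(-1799 - 399\right) - 1590}} = \frac{1}{3090 \frac{1}{-2198 - 1590}} = \frac{1}{3090 \frac{1}{-3788}} = \frac{1}{3090 \left(- \frac{1}{3788}\right)} = \frac{1}{- \frac{1545}{1894}} = - \frac{1894}{1545}$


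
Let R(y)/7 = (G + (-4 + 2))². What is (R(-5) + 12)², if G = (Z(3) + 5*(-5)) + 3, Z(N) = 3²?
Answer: 2518569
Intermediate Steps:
Z(N) = 9
G = -13 (G = (9 + 5*(-5)) + 3 = (9 - 25) + 3 = -16 + 3 = -13)
R(y) = 1575 (R(y) = 7*(-13 + (-4 + 2))² = 7*(-13 - 2)² = 7*(-15)² = 7*225 = 1575)
(R(-5) + 12)² = (1575 + 12)² = 1587² = 2518569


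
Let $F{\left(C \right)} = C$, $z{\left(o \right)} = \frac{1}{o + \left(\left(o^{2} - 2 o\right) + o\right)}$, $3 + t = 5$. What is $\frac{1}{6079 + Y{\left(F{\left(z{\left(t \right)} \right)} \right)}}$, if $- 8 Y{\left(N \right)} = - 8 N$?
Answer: $\frac{4}{24317} \approx 0.00016449$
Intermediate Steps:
$t = 2$ ($t = -3 + 5 = 2$)
$z{\left(o \right)} = \frac{1}{o^{2}}$ ($z{\left(o \right)} = \frac{1}{o + \left(o^{2} - o\right)} = \frac{1}{o^{2}}$)
$Y{\left(N \right)} = N$ ($Y{\left(N \right)} = - \frac{\left(-8\right) N}{8} = N$)
$\frac{1}{6079 + Y{\left(F{\left(z{\left(t \right)} \right)} \right)}} = \frac{1}{6079 + \frac{1}{4}} = \frac{1}{\frac{24317}{4}} = \frac{4}{24317}$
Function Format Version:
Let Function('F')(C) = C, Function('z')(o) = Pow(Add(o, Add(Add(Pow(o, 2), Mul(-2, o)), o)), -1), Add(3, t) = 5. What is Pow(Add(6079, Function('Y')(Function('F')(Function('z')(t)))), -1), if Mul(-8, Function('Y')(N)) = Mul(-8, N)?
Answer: Rational(4, 24317) ≈ 0.00016449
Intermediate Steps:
t = 2 (t = Add(-3, 5) = 2)
Function('z')(o) = Pow(o, -2) (Function('z')(o) = Pow(Add(o, Add(Pow(o, 2), Mul(-1, o))), -1) = Pow(Pow(o, 2), -1) = Pow(o, -2))
Function('Y')(N) = N (Function('Y')(N) = Mul(Rational(-1, 8), Mul(-8, N)) = N)
Pow(Add(6079, Function('Y')(Function('F')(Function('z')(t)))), -1) = Pow(Add(6079, Pow(2, -2)), -1) = Pow(Add(6079, Rational(1, 4)), -1) = Pow(Rational(24317, 4), -1) = Rational(4, 24317)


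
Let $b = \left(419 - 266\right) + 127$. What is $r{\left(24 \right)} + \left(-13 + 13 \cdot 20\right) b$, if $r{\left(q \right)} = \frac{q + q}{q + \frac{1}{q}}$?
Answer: $\frac{39906472}{577} \approx 69162.0$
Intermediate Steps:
$b = 280$ ($b = 153 + 127 = 280$)
$r{\left(q \right)} = \frac{2 q}{q + \frac{1}{q}}$
$r{\left(24 \right)} + \left(-13 + 13 \cdot 20\right) b = \frac{2 \cdot 24^{2}}{1 + 24^{2}} + \left(-13 + 13 \cdot 20\right) 280 = 2 \cdot 576 \frac{1}{1 + 576} + \left(-13 + 260\right) 280 = 2 \cdot 576 \cdot \frac{1}{577} + 247 \cdot 280 = 2 \cdot 576 \cdot \frac{1}{577} + 69160 = \frac{1152}{577} + 69160 = \frac{39906472}{577}$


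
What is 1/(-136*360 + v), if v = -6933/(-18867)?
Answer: -6289/307907129 ≈ -2.0425e-5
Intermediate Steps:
v = 2311/6289 (v = -6933*(-1/18867) = 2311/6289 ≈ 0.36747)
1/(-136*360 + v) = 1/(-136*360 + 2311/6289) = 1/(-48960 + 2311/6289) = 1/(-307907129/6289) = -6289/307907129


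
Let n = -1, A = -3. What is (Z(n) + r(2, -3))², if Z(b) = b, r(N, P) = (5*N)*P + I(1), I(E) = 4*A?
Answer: 1849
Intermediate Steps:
I(E) = -12 (I(E) = 4*(-3) = -12)
r(N, P) = -12 + 5*N*P (r(N, P) = (5*N)*P - 12 = 5*N*P - 12 = -12 + 5*N*P)
(Z(n) + r(2, -3))² = (-1 + (-12 + 5*2*(-3)))² = (-1 + (-12 - 30))² = (-1 - 42)² = (-43)² = 1849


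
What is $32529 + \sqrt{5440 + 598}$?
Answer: $32529 + \sqrt{6038} \approx 32607.0$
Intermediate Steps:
$32529 + \sqrt{5440 + 598} = 32529 + \sqrt{6038}$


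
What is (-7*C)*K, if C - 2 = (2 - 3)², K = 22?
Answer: -462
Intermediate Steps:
C = 3 (C = 2 + (2 - 3)² = 2 + (-1)² = 2 + 1 = 3)
(-7*C)*K = -7*3*22 = -21*22 = -462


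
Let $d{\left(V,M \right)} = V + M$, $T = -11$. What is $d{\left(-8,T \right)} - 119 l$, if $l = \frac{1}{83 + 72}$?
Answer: $- \frac{3064}{155} \approx -19.768$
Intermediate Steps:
$d{\left(V,M \right)} = M + V$
$l = \frac{1}{155} \approx 0.0064516$
$d{\left(-8,T \right)} - 119 l = \left(-11 - 8\right) - \frac{119}{155} = -19 - \frac{119}{155} = - \frac{3064}{155}$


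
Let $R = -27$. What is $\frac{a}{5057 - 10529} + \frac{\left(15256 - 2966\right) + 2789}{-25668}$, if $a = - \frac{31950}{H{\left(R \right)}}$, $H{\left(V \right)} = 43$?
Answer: $- \frac{37887997}{83883024} \approx -0.45168$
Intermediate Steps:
$a = - \frac{31950}{43} \approx -743.02$
$\frac{a}{5057 - 10529} + \frac{\left(15256 - 2966\right) + 2789}{-25668} = - \frac{31950}{43 \left(5057 - 10529\right)} + \frac{\left(15256 - 2966\right) + 2789}{-25668} = - \frac{31950}{43 \left(-5472\right)} + \left(12290 + 2789\right) \left(- \frac{1}{25668}\right) = \left(- \frac{31950}{43}\right) \left(- \frac{1}{5472}\right) + 15079 \left(- \frac{1}{25668}\right) = \frac{1775}{13072} - \frac{15079}{25668} = - \frac{37887997}{83883024}$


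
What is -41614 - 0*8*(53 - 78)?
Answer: -41614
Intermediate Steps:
-41614 - 0*8*(53 - 78) = -41614 - 0*(-25) = -41614 - 1*0 = -41614 + 0 = -41614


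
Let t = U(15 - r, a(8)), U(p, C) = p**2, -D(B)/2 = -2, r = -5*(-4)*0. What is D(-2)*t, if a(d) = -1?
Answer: 900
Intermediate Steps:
r = 0 (r = 20*0 = 0)
D(B) = 4 (D(B) = -2*(-2) = 4)
t = 225 (t = (15 - 1*0)**2 = (15 + 0)**2 = 15**2 = 225)
D(-2)*t = 4*225 = 900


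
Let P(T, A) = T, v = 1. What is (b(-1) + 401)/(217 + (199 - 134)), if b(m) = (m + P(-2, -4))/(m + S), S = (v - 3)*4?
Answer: 602/423 ≈ 1.4232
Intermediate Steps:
S = -8 (S = (1 - 3)*4 = -2*4 = -8)
b(m) = (-2 + m)/(-8 + m) (b(m) = (m - 2)/(m - 8) = (-2 + m)/(-8 + m))
(b(-1) + 401)/(217 + (199 - 134)) = ((-2 - 1)/(-8 - 1) + 401)/(217 + (199 - 134)) = (-3/(-9) + 401)/(217 + 65) = (-⅑*(-3) + 401)/282 = (⅓ + 401)*(1/282) = (1204/3)*(1/282) = 602/423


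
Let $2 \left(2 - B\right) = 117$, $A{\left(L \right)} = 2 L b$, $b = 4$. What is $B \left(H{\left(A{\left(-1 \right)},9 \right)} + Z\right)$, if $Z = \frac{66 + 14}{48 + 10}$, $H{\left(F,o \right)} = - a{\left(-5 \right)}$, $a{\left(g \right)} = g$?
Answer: $- \frac{20905}{58} \approx -360.43$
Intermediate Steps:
$A{\left(L \right)} = 8 L$ ($A{\left(L \right)} = 2 L 4 = 8 L$)
$H{\left(F,o \right)} = 5$ ($H{\left(F,o \right)} = \left(-1\right) \left(-5\right) = 5$)
$Z = \frac{40}{29}$ ($Z = \frac{80}{58} = 80 \cdot \frac{1}{58} = \frac{40}{29} \approx 1.3793$)
$B = - \frac{113}{2}$ ($B = 2 - \frac{117}{2} = - \frac{113}{2} \approx -56.5$)
$B \left(H{\left(A{\left(-1 \right)},9 \right)} + Z\right) = - \frac{113 \left(5 + \frac{40}{29}\right)}{2} = \left(- \frac{113}{2}\right) \frac{185}{29} = - \frac{20905}{58}$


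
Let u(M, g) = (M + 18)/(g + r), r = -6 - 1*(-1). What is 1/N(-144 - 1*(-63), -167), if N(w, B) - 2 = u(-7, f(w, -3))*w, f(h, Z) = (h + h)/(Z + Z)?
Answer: -2/77 ≈ -0.025974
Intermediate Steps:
r = -5 (r = -6 + 1 = -5)
f(h, Z) = h/Z (f(h, Z) = (2*h)/((2*Z)) = (2*h)*(1/(2*Z)) = h/Z)
u(M, g) = (18 + M)/(-5 + g) (u(M, g) = (M + 18)/(g - 5) = (18 + M)/(-5 + g))
N(w, B) = 2 + 11*w/(-5 - w/3) (N(w, B) = 2 + ((18 - 7)/(-5 + w/(-3)))*w = 2 + (11/(-5 + w*(-1/3)))*w = 2 + (11/(-5 - w/3))*w = 2 + 11*w/(-5 - w/3))
1/N(-144 - 1*(-63), -167) = 1/((30 - 31*(-144 - 1*(-63)))/(15 + (-144 - 1*(-63)))) = 1/((30 - 31*(-144 + 63))/(15 + (-144 + 63))) = 1/((30 - 31*(-81))/(15 - 81)) = 1/((30 + 2511)/(-66)) = 1/(-1/66*2541) = 1/(-77/2) = -2/77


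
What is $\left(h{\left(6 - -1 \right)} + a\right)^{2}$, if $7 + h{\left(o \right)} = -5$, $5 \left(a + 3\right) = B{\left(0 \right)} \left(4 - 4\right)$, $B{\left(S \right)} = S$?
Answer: $225$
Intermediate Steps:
$a = -3$ ($a = -3 + \frac{0 \left(4 - 4\right)}{5} = -3 + \frac{0 \cdot 0}{5} = -3 + \frac{1}{5} \cdot 0 = -3 + 0 = -3$)
$h{\left(o \right)} = -12$ ($h{\left(o \right)} = -7 - 5 = -12$)
$\left(h{\left(6 - -1 \right)} + a\right)^{2} = \left(-12 - 3\right)^{2} = \left(-15\right)^{2} = 225$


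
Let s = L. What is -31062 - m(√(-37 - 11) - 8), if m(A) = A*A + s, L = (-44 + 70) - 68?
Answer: -31036 + 64*I*√3 ≈ -31036.0 + 110.85*I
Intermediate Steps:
L = -42 (L = 26 - 68 = -42)
s = -42
m(A) = -42 + A² (m(A) = A*A - 42 = A² - 42 = -42 + A²)
-31062 - m(√(-37 - 11) - 8) = -31062 - (-42 + (√(-37 - 11) - 8)²) = -31062 - (-42 + (√(-48) - 8)²) = -31062 - (-42 + (4*I*√3 - 8)²) = -31062 - (-42 + (-8 + 4*I*√3)²) = -31062 + (42 - (-8 + 4*I*√3)²) = -31020 - (-8 + 4*I*√3)²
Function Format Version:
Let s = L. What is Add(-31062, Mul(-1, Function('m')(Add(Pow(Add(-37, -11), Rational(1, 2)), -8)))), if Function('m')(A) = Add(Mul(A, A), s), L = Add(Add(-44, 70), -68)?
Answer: Add(-31036, Mul(64, I, Pow(3, Rational(1, 2)))) ≈ Add(-31036., Mul(110.85, I))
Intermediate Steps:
L = -42 (L = Add(26, -68) = -42)
s = -42
Function('m')(A) = Add(-42, Pow(A, 2)) (Function('m')(A) = Add(Mul(A, A), -42) = Add(Pow(A, 2), -42) = Add(-42, Pow(A, 2)))
Add(-31062, Mul(-1, Function('m')(Add(Pow(Add(-37, -11), Rational(1, 2)), -8)))) = Add(-31062, Mul(-1, Add(-42, Pow(Add(Pow(Add(-37, -11), Rational(1, 2)), -8), 2)))) = Add(-31062, Mul(-1, Add(-42, Pow(Add(Pow(-48, Rational(1, 2)), -8), 2)))) = Add(-31062, Mul(-1, Add(-42, Pow(Add(Mul(4, I, Pow(3, Rational(1, 2))), -8), 2)))) = Add(-31062, Mul(-1, Add(-42, Pow(Add(-8, Mul(4, I, Pow(3, Rational(1, 2)))), 2)))) = Add(-31062, Add(42, Mul(-1, Pow(Add(-8, Mul(4, I, Pow(3, Rational(1, 2)))), 2)))) = Add(-31020, Mul(-1, Pow(Add(-8, Mul(4, I, Pow(3, Rational(1, 2)))), 2)))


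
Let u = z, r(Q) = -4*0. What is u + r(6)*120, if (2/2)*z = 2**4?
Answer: 16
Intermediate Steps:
r(Q) = 0
z = 16 (z = 2**4 = 16)
u = 16
u + r(6)*120 = 16 + 0*120 = 16 + 0 = 16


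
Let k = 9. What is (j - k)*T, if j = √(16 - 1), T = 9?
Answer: -81 + 9*√15 ≈ -46.143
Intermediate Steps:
j = √15 ≈ 3.8730
(j - k)*T = (√15 - 1*9)*9 = (√15 - 9)*9 = (-9 + √15)*9 = -81 + 9*√15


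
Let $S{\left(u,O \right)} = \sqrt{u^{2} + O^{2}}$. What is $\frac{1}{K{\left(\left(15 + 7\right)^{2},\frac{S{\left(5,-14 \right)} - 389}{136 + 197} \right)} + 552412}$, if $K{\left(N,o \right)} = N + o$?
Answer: $\frac{61309955007}{33897957263212220} - \frac{333 \sqrt{221}}{33897957263212220} \approx 1.8087 \cdot 10^{-6}$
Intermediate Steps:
$S{\left(u,O \right)} = \sqrt{O^{2} + u^{2}}$
$\frac{1}{K{\left(\left(15 + 7\right)^{2},\frac{S{\left(5,-14 \right)} - 389}{136 + 197} \right)} + 552412} = \frac{1}{\left(\left(15 + 7\right)^{2} + \frac{\sqrt{\left(-14\right)^{2} + 5^{2}} - 389}{136 + 197}\right) + 552412} = \frac{1}{\left(22^{2} + \frac{\sqrt{196 + 25} - 389}{333}\right) + 552412} = \frac{1}{\left(484 + \left(\sqrt{221} - 389\right) \frac{1}{333}\right) + 552412} = \frac{1}{\left(484 + \left(-389 + \sqrt{221}\right) \frac{1}{333}\right) + 552412} = \frac{1}{\left(484 - \left(\frac{389}{333} - \frac{\sqrt{221}}{333}\right)\right) + 552412} = \frac{1}{\left(\frac{160783}{333} + \frac{\sqrt{221}}{333}\right) + 552412} = \frac{1}{\frac{184113979}{333} + \frac{\sqrt{221}}{333}}$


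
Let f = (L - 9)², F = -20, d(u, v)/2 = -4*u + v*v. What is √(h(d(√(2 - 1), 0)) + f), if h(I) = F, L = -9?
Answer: 4*√19 ≈ 17.436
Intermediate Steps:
d(u, v) = -8*u + 2*v² (d(u, v) = 2*(-4*u + v*v) = 2*(-4*u + v²) = 2*(v² - 4*u) = -8*u + 2*v²)
h(I) = -20
f = 324 (f = (-9 - 9)² = (-18)² = 324)
√(h(d(√(2 - 1), 0)) + f) = √(-20 + 324) = √304 = 4*√19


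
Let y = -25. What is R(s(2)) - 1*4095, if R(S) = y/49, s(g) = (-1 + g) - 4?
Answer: -200680/49 ≈ -4095.5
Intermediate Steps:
s(g) = -5 + g
R(S) = -25/49
R(s(2)) - 1*4095 = -25/49 - 1*4095 = -25/49 - 4095 = -200680/49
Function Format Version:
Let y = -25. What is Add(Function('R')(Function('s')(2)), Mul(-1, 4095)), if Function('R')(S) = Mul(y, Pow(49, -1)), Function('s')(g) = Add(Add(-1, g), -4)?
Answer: Rational(-200680, 49) ≈ -4095.5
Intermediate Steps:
Function('s')(g) = Add(-5, g)
Function('R')(S) = Rational(-25, 49) (Function('R')(S) = Mul(-25, Pow(49, -1)) = Mul(-25, Rational(1, 49)) = Rational(-25, 49))
Add(Function('R')(Function('s')(2)), Mul(-1, 4095)) = Add(Rational(-25, 49), Mul(-1, 4095)) = Add(Rational(-25, 49), -4095) = Rational(-200680, 49)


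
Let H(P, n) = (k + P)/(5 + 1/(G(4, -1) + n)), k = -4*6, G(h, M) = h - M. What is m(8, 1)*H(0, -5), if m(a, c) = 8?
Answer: 0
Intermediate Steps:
k = -24
H(P, n) = (-24 + P)/(5 + 1/(5 + n)) (H(P, n) = (-24 + P)/(5 + 1/((4 - 1*(-1)) + n)) = (-24 + P)/(5 + 1/((4 + 1) + n)) = (-24 + P)/(5 + 1/(5 + n)))
m(8, 1)*H(0, -5) = 8*((-120 - 24*(-5) + 5*0 + 0*(-5))/(26 + 5*(-5))) = 8*((-120 + 120 + 0 + 0)/(26 - 25)) = 8*(0/1) = 8*(1*0) = 8*0 = 0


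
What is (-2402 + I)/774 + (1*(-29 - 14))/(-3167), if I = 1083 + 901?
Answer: -645262/1225629 ≈ -0.52647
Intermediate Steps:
I = 1984
(-2402 + I)/774 + (1*(-29 - 14))/(-3167) = (-2402 + 1984)/774 + (1*(-29 - 14))/(-3167) = -418*1/774 + (1*(-43))*(-1/3167) = -209/387 - 43*(-1/3167) = -209/387 + 43/3167 = -645262/1225629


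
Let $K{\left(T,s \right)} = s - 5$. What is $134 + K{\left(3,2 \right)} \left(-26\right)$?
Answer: $212$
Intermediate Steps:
$K{\left(T,s \right)} = -5 + s$ ($K{\left(T,s \right)} = s - 5 = -5 + s$)
$134 + K{\left(3,2 \right)} \left(-26\right) = 134 + \left(-5 + 2\right) \left(-26\right) = 134 - -78 = 134 + 78 = 212$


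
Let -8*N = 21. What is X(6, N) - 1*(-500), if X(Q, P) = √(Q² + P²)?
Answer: 500 + 3*√305/8 ≈ 506.55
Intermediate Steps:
N = -21/8 (N = -⅛*21 = -21/8 ≈ -2.6250)
X(Q, P) = √(P² + Q²)
X(6, N) - 1*(-500) = √((-21/8)² + 6²) - 1*(-500) = √(441/64 + 36) + 500 = √(2745/64) + 500 = 3*√305/8 + 500 = 500 + 3*√305/8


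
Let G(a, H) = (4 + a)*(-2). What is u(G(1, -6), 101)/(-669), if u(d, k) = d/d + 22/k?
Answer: -41/22523 ≈ -0.0018204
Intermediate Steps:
G(a, H) = -8 - 2*a
u(d, k) = 1 + 22/k
u(G(1, -6), 101)/(-669) = ((22 + 101)/101)/(-669) = ((1/101)*123)*(-1/669) = (123/101)*(-1/669) = -41/22523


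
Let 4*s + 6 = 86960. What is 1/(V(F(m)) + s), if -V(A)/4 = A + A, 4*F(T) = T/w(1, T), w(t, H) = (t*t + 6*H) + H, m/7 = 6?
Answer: 590/12825547 ≈ 4.6002e-5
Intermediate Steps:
s = 43477/2 (s = -3/2 + (¼)*86960 = -3/2 + 21740 = 43477/2 ≈ 21739.)
m = 42 (m = 7*6 = 42)
w(t, H) = t² + 7*H (w(t, H) = (t² + 6*H) + H = t² + 7*H)
F(T) = T/(4*(1 + 7*T)) (F(T) = (T/(1² + 7*T))/4 = (T/(1 + 7*T))/4 = T/(4*(1 + 7*T)))
V(A) = -8*A (V(A) = -4*(A + A) = -8*A)
1/(V(F(m)) + s) = 1/(-2*42/(1 + 7*42) + 43477/2) = 1/(-2*42/(1 + 294) + 43477/2) = 1/(-2*42/295 + 43477/2) = 1/(-8*21/590 + 43477/2) = 1/(-84/295 + 43477/2) = 1/(12825547/590) = 590/12825547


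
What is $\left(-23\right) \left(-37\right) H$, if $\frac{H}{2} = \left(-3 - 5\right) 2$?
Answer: $-27232$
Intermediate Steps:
$H = -32$ ($H = 2 \left(-3 - 5\right) 2 = 2 \left(\left(-8\right) 2\right) = 2 \left(-16\right) = -32$)
$\left(-23\right) \left(-37\right) H = \left(-23\right) \left(-37\right) \left(-32\right) = 851 \left(-32\right) = -27232$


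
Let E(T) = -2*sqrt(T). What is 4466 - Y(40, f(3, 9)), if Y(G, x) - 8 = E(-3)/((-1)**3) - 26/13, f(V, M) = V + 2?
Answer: 4460 - 2*I*sqrt(3) ≈ 4460.0 - 3.4641*I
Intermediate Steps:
f(V, M) = 2 + V
Y(G, x) = 6 + 2*I*sqrt(3) (Y(G, x) = 8 + ((-2*I*sqrt(3))/((-1)**3) - 26/13) = 8 + (-2*I*sqrt(3)/(-1) - 26*1/13) = 8 + (-2*I*sqrt(3)*(-1) - 2) = 8 + (2*I*sqrt(3) - 2) = 8 + (-2 + 2*I*sqrt(3)) = 6 + 2*I*sqrt(3))
4466 - Y(40, f(3, 9)) = 4466 - (6 + 2*I*sqrt(3)) = 4466 + (-6 - 2*I*sqrt(3)) = 4460 - 2*I*sqrt(3)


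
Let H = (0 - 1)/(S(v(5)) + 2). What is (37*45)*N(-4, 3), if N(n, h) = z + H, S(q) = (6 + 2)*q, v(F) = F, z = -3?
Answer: -70485/14 ≈ -5034.6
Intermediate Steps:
S(q) = 8*q
H = -1/42 (H = (0 - 1)/(8*5 + 2) = -1/(40 + 2) = -1/42 ≈ -0.023810)
N(n, h) = -127/42 (N(n, h) = -3 - 1/42 = -127/42)
(37*45)*N(-4, 3) = (37*45)*(-127/42) = 1665*(-127/42) = -70485/14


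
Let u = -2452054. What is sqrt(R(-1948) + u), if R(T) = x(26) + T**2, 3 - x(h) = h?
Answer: sqrt(1342627) ≈ 1158.7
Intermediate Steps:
x(h) = 3 - h
R(T) = -23 + T**2 (R(T) = (3 - 1*26) + T**2 = (3 - 26) + T**2 = -23 + T**2)
sqrt(R(-1948) + u) = sqrt((-23 + (-1948)**2) - 2452054) = sqrt((-23 + 3794704) - 2452054) = sqrt(3794681 - 2452054) = sqrt(1342627)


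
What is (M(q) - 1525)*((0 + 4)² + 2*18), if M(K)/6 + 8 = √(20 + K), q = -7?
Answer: -81796 + 312*√13 ≈ -80671.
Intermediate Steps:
M(K) = -48 + 6*√(20 + K)
(M(q) - 1525)*((0 + 4)² + 2*18) = ((-48 + 6*√(20 - 7)) - 1525)*((0 + 4)² + 2*18) = ((-48 + 6*√13) - 1525)*(4² + 36) = (-1573 + 6*√13)*(16 + 36) = (-1573 + 6*√13)*52 = -81796 + 312*√13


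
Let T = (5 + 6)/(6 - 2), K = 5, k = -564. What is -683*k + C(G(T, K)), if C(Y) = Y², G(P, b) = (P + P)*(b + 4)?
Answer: 1550649/4 ≈ 3.8766e+5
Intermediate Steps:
T = 11/4 ≈ 2.7500
G(P, b) = 2*P*(4 + b) (G(P, b) = (2*P)*(4 + b) = 2*P*(4 + b))
-683*k + C(G(T, K)) = -683*(-564) + (2*(11/4)*(4 + 5))² = 385212 + (2*(11/4)*9)² = 385212 + (99/2)² = 385212 + 9801/4 = 1550649/4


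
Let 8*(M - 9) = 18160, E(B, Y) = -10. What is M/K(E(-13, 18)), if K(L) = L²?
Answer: 2279/100 ≈ 22.790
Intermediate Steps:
M = 2279 (M = 9 + (⅛)*18160 = 9 + 2270 = 2279)
M/K(E(-13, 18)) = 2279/((-10)²) = 2279/100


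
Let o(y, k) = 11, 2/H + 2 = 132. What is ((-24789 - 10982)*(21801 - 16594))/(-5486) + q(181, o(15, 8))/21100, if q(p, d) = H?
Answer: 3581915327/105500 ≈ 33952.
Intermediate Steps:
H = 1/65 (H = 2/(-2 + 132) = 2/130 = 2*(1/130) = 1/65 ≈ 0.015385)
q(p, d) = 1/65
((-24789 - 10982)*(21801 - 16594))/(-5486) + q(181, o(15, 8))/21100 = ((-24789 - 10982)*(21801 - 16594))/(-5486) + (1/65)/21100 = -35771*5207*(-1/5486) + (1/65)*(1/21100) = -186259597*(-1/5486) + 1/1371500 = 186259597/5486 + 1/1371500 = 3581915327/105500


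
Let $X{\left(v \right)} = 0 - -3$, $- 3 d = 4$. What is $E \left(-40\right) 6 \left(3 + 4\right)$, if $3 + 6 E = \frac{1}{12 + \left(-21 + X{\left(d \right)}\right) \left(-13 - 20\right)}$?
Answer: $\frac{254380}{303} \approx 839.54$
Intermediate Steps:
$d = - \frac{4}{3}$ ($d = \left(- \frac{1}{3}\right) 4 = - \frac{4}{3} \approx -1.3333$)
$X{\left(v \right)} = 3$ ($X{\left(v \right)} = 0 + 3 = 3$)
$E = - \frac{1817}{3636}$ ($E = - \frac{1}{2} + \frac{1}{6 \left(12 + \left(-21 + 3\right) \left(-13 - 20\right)\right)} = - \frac{1}{2} + \frac{1}{6 \left(12 - -594\right)} = - \frac{1}{2} + \frac{1}{6 \left(12 + 594\right)} = - \frac{1}{2} + \frac{1}{6 \cdot 606} = - \frac{1}{2} + \frac{1}{6} \cdot \frac{1}{606} = - \frac{1}{2} + \frac{1}{3636} = - \frac{1817}{3636} \approx -0.49972$)
$E \left(-40\right) 6 \left(3 + 4\right) = \left(- \frac{1817}{3636}\right) \left(-40\right) 6 \left(3 + 4\right) = \frac{18170 \cdot 6 \cdot 7}{909} = \frac{18170}{909} \cdot 42 = \frac{254380}{303}$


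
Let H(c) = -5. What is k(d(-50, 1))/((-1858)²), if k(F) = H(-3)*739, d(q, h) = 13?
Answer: -3695/3452164 ≈ -0.0010703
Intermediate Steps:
k(F) = -3695 (k(F) = -5*739 = -3695)
k(d(-50, 1))/((-1858)²) = -3695/((-1858)²) = -3695/3452164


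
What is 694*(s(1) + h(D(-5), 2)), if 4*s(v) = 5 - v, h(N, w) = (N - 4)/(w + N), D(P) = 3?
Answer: 2776/5 ≈ 555.20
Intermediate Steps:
h(N, w) = (-4 + N)/(N + w)
s(v) = 5/4 - v/4 (s(v) = (5 - v)/4 = 5/4 - v/4)
694*(s(1) + h(D(-5), 2)) = 694*((5/4 - ¼*1) + (-4 + 3)/(3 + 2)) = 694*((5/4 - ¼) - 1/5) = 694*(1 + (⅕)*(-1)) = 694*(1 - ⅕) = 694*(⅘) = 2776/5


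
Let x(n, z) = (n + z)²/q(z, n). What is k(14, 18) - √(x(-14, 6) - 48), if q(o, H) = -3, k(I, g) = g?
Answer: 18 - 4*I*√39/3 ≈ 18.0 - 8.3267*I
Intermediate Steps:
x(n, z) = -(n + z)²/3 (x(n, z) = (n + z)²/(-3) = (n + z)²*(-⅓) = -(n + z)²/3)
k(14, 18) - √(x(-14, 6) - 48) = 18 - √(-(-14 + 6)²/3 - 48) = 18 - √(-⅓*(-8)² - 48) = 18 - √(-⅓*64 - 48) = 18 - √(-64/3 - 48) = 18 - √(-208/3) = 18 - 4*I*√39/3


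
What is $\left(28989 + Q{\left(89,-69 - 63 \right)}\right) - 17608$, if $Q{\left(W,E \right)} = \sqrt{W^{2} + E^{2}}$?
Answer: $11381 + \sqrt{25345} \approx 11540.0$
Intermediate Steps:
$Q{\left(W,E \right)} = \sqrt{E^{2} + W^{2}}$
$\left(28989 + Q{\left(89,-69 - 63 \right)}\right) - 17608 = \left(28989 + \sqrt{\left(-69 - 63\right)^{2} + 89^{2}}\right) - 17608 = \left(28989 + \sqrt{\left(-69 - 63\right)^{2} + 7921}\right) - 17608 = \left(28989 + \sqrt{\left(-132\right)^{2} + 7921}\right) - 17608 = \left(28989 + \sqrt{17424 + 7921}\right) - 17608 = \left(28989 + \sqrt{25345}\right) - 17608 = 11381 + \sqrt{25345}$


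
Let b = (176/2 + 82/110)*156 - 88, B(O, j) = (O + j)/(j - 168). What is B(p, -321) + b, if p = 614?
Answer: 369959329/26895 ≈ 13756.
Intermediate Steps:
B(O, j) = (O + j)/(-168 + j)
b = 756596/55 (b = (176*(½) + 82*(1/110))*156 - 88 = (88 + 41/55)*156 - 88 = (4881/55)*156 - 88 = 761436/55 - 88 = 756596/55 ≈ 13756.)
B(p, -321) + b = (614 - 321)/(-168 - 321) + 756596/55 = 293/(-489) + 756596/55 = -1/489*293 + 756596/55 = -293/489 + 756596/55 = 369959329/26895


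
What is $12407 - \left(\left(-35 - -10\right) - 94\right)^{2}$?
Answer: $-1754$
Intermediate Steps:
$12407 - \left(\left(-35 - -10\right) - 94\right)^{2} = 12407 - \left(\left(-35 + 10\right) - 94\right)^{2} = 12407 - \left(-25 - 94\right)^{2} = 12407 - \left(-119\right)^{2} = 12407 - 14161 = -1754$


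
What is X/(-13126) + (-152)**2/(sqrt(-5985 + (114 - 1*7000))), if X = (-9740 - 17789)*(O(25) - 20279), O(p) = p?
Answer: -278786183/6563 - 23104*I*sqrt(12871)/12871 ≈ -42478.0 - 203.65*I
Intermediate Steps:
X = 557572366 (X = (-9740 - 17789)*(25 - 20279) = -27529*(-20254) = 557572366)
X/(-13126) + (-152)**2/(sqrt(-5985 + (114 - 1*7000))) = 557572366/(-13126) + (-152)**2/(sqrt(-5985 + (114 - 1*7000))) = 557572366*(-1/13126) + 23104/(sqrt(-5985 + (114 - 7000))) = -278786183/6563 + 23104/(sqrt(-5985 - 6886)) = -278786183/6563 + 23104/(sqrt(-12871)) = -278786183/6563 + 23104/((I*sqrt(12871))) = -278786183/6563 + 23104*(-I*sqrt(12871)/12871) = -278786183/6563 - 23104*I*sqrt(12871)/12871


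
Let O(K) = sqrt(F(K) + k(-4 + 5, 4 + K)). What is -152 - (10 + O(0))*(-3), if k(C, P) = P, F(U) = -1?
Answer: -122 + 3*sqrt(3) ≈ -116.80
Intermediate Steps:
O(K) = sqrt(3 + K) (O(K) = sqrt(-1 + (4 + K)) = sqrt(3 + K))
-152 - (10 + O(0))*(-3) = -152 - (10 + sqrt(3 + 0))*(-3) = -152 - (10 + sqrt(3))*(-3) = -152 - (-30 - 3*sqrt(3)) = -152 + (30 + 3*sqrt(3)) = -122 + 3*sqrt(3)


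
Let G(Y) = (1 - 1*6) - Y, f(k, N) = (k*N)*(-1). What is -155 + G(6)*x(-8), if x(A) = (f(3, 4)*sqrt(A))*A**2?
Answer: -155 + 16896*I*sqrt(2) ≈ -155.0 + 23895.0*I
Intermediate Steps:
f(k, N) = -N*k (f(k, N) = (N*k)*(-1) = -N*k)
G(Y) = -5 - Y (G(Y) = (1 - 6) - Y = -5 - Y)
x(A) = -12*A**(5/2) (x(A) = ((-1*4*3)*sqrt(A))*A**2 = (-12*sqrt(A))*A**2 = -12*A**(5/2))
-155 + G(6)*x(-8) = -155 + (-5 - 1*6)*(-1536*I*sqrt(2)) = -155 + (-5 - 6)*(-1536*I*sqrt(2)) = -155 - (-16896)*I*sqrt(2) = -155 + 16896*I*sqrt(2)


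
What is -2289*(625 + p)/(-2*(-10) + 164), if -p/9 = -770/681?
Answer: -330039465/41768 ≈ -7901.7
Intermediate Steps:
p = 2310/227 (p = -(-6930)/681 = -9*(-770/681) = 2310/227 ≈ 10.176)
-2289*(625 + p)/(-2*(-10) + 164) = -2289*(625 + 2310/227)/(-2*(-10) + 164) = -330039465/(227*(20 + 164)) = -330039465/(227*184) = -2289*144185/41768 = -330039465/41768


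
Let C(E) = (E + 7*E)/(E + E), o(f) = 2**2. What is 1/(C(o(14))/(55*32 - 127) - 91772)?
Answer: -1633/149863672 ≈ -1.0897e-5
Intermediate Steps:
o(f) = 4
C(E) = 4 (C(E) = (8*E)/((2*E)) = (8*E)*(1/(2*E)) = 4)
1/(C(o(14))/(55*32 - 127) - 91772) = 1/(4/(55*32 - 127) - 91772) = 1/(4/(1760 - 127) - 91772) = 1/(4/1633 - 91772) = 1/(-149863672/1633) = -1633/149863672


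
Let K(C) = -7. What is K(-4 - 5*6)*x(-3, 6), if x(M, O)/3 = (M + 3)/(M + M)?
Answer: 0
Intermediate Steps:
x(M, O) = 3*(3 + M)/(2*M) (x(M, O) = 3*((M + 3)/(M + M)) = 3*((3 + M)/((2*M))) = 3*((3 + M)*(1/(2*M))) = 3*((3 + M)/(2*M)) = 3*(3 + M)/(2*M))
K(-4 - 5*6)*x(-3, 6) = -21*(3 - 3)/(2*(-3)) = -21*(-1)*0/(2*3) = -7*0 = 0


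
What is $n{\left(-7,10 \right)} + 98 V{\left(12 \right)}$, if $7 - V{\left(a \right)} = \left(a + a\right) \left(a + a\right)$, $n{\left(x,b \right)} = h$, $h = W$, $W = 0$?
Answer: $-55762$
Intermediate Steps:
$h = 0$
$n{\left(x,b \right)} = 0$
$V{\left(a \right)} = 7 - 4 a^{2}$ ($V{\left(a \right)} = 7 - \left(a + a\right) \left(a + a\right) = 7 - 2 a 2 a = 7 - 4 a^{2}$)
$n{\left(-7,10 \right)} + 98 V{\left(12 \right)} = 0 + 98 \left(7 - 4 \cdot 12^{2}\right) = 0 + 98 \left(7 - 576\right) = 0 + 98 \left(-569\right) = 0 - 55762 = -55762$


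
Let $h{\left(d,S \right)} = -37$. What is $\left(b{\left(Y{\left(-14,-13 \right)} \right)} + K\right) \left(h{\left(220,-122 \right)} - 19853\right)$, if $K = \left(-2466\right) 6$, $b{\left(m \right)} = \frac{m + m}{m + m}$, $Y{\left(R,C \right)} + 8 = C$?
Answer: $294272550$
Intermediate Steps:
$Y{\left(R,C \right)} = -8 + C$
$b{\left(m \right)} = 1$ ($b{\left(m \right)} = \frac{2 m}{2 m} = 2 m \frac{1}{2 m} = 1$)
$K = -14796$
$\left(b{\left(Y{\left(-14,-13 \right)} \right)} + K\right) \left(h{\left(220,-122 \right)} - 19853\right) = \left(1 - 14796\right) \left(-37 - 19853\right) = \left(-14795\right) \left(-19890\right) = 294272550$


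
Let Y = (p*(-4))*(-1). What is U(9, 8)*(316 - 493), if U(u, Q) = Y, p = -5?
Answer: 3540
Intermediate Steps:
Y = -20 (Y = -5*(-4)*(-1) = 20*(-1) = -20)
U(u, Q) = -20
U(9, 8)*(316 - 493) = -20*(316 - 493) = -20*(-177) = 3540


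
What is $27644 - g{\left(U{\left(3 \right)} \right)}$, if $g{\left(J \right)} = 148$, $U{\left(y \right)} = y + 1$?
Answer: $27496$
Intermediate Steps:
$U{\left(y \right)} = 1 + y$
$27644 - g{\left(U{\left(3 \right)} \right)} = 27644 - 148 = 27496$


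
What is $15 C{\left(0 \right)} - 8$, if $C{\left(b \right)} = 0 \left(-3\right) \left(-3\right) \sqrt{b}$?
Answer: $-8$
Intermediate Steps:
$C{\left(b \right)} = 0$ ($C{\left(b \right)} = 0 \left(-3\right) \sqrt{b} = 0 \sqrt{b} = 0$)
$15 C{\left(0 \right)} - 8 = 15 \cdot 0 - 8 = 0 - 8 = -8$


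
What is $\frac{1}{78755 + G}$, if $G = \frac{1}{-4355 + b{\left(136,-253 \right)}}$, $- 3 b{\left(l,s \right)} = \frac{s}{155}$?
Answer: $\frac{2024822}{159464856145} \approx 1.2698 \cdot 10^{-5}$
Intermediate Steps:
$b{\left(l,s \right)} = - \frac{s}{465}$ ($b{\left(l,s \right)} = - \frac{s \frac{1}{155}}{3} = - \frac{\frac{1}{155} s}{3} = - \frac{s}{465}$)
$G = - \frac{465}{2024822}$ ($G = \frac{1}{-4355 - - \frac{253}{465}} = \frac{1}{-4355 + \frac{253}{465}} = \frac{1}{- \frac{2024822}{465}} = - \frac{465}{2024822} \approx -0.00022965$)
$\frac{1}{78755 + G} = \frac{1}{78755 - \frac{465}{2024822}} = \frac{1}{\frac{159464856145}{2024822}} = \frac{2024822}{159464856145}$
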